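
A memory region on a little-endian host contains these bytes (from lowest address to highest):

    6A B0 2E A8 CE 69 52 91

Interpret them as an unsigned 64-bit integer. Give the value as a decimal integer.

In little-endian order the low byte comes first in memory.
Reassemble most-significant byte first: 91 52 69 CE A8 2E B0 6A → 0x915269CEA82EB06A.
0x915269CEA82EB06A = 10471548419895636074.

10471548419895636074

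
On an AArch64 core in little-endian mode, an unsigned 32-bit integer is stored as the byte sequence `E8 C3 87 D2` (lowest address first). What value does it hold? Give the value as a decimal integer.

Little-endian: lowest address holds the least-significant byte.
Reassemble most-significant byte first: D2 87 C3 E8 → 0xD287C3E8.
0xD287C3E8 = 3532112872.

3532112872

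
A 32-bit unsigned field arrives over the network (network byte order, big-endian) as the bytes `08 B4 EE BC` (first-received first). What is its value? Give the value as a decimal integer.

Big-endian: lowest address holds the most-significant byte.
The bytes are already most-significant first: 0x08B4EEBC.
0x08B4EEBC = 146075324.

146075324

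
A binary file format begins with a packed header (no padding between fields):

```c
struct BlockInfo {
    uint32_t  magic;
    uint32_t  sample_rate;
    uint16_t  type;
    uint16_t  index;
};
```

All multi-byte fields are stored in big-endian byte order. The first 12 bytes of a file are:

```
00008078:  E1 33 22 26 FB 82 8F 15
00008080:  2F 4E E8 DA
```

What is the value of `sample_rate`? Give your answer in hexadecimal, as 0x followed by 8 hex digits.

`sample_rate` follows `magic` (4 bytes), so it starts at byte offset 4 and occupies 4 bytes.
Bytes at offsets 4..7: FB 82 8F 15.
Big-endian: lowest address holds the most-significant byte.
The bytes are already most-significant first: 0xFB828F15.

0xFB828F15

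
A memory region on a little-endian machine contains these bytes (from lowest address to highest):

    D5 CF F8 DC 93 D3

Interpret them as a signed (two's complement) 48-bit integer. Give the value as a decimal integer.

Little-endian stores the least-significant byte at the lowest address.
Reassemble most-significant byte first: D3 93 DC F8 CF D5 → 0xD393DCF8CFD5.
Top bit is set, so as a signed 48-bit value this is 0xD393DCF8CFD5 − 2^48 = -48842955763755.

-48842955763755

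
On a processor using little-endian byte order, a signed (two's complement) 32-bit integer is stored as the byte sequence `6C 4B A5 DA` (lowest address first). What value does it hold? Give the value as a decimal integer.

Little-endian: lowest address holds the least-significant byte.
Reassemble most-significant byte first: DA A5 4B 6C → 0xDAA54B6C.
Top bit is set, so as a signed 32-bit value this is 0xDAA54B6C − 2^32 = -626701460.

-626701460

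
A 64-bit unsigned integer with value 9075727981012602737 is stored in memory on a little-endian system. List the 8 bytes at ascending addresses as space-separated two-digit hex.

71 4F 54 72 83 76 F3 7D

9075727981012602737 in hexadecimal, padded to 64 bits, is 0x7DF3768372544F71.
Split into bytes (most-significant first): 7D F3 76 83 72 54 4F 71.
Little-endian stores the least-significant byte at the lowest address.
So at ascending addresses the bytes are 71 4F 54 72 83 76 F3 7D.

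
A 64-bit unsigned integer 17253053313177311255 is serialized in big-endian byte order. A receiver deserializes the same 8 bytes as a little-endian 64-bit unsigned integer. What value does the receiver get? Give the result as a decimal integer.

1682323050041208815

17253053313177311255 in 64-bit hexadecimal is 0xEF6F2893E6CF5817.
Stored big-endian, the bytes at ascending addresses are EF 6F 28 93 E6 CF 58 17.
Read back as little-endian, the first byte is least significant, giving 0x1758CFE693286FEF.
0x1758CFE693286FEF = 1682323050041208815.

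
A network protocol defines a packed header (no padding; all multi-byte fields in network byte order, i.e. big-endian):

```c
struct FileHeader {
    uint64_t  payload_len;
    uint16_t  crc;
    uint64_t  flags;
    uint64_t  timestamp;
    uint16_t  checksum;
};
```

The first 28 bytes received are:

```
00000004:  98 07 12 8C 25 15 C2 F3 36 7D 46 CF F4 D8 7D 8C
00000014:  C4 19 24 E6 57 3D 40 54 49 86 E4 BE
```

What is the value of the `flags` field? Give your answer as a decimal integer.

`flags` follows `payload_len` (8 B), `crc` (2 B), so it starts at offset 8 + 2 = 10 and occupies 8 bytes.
Bytes at offsets 10..17: 46 CF F4 D8 7D 8C C4 19.
In big-endian order the high byte comes first in memory.
The bytes are already most-significant first: 0x46CFF4D87D8CC419.
0x46CFF4D87D8CC419 = 5102566113490551833.

5102566113490551833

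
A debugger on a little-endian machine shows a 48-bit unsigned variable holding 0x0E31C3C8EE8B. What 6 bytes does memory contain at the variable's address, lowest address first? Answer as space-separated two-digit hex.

8B EE C8 C3 31 0E

Split into bytes (most-significant first): 0E 31 C3 C8 EE 8B.
In little-endian order the low byte comes first in memory.
So at ascending addresses the bytes are 8B EE C8 C3 31 0E.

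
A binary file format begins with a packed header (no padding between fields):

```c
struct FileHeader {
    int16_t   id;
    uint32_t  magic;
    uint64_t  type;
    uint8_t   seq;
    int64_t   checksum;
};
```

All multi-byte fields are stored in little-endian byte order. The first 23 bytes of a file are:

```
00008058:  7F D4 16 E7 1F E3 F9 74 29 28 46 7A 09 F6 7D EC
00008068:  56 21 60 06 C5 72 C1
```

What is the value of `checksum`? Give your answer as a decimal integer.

-4507323645871171860

`checksum` follows `id` (2 B), `magic` (4 B), `type` (8 B), `seq` (1 B), so it starts at offset 2 + 4 + 8 + 1 = 15 and occupies 8 bytes.
Bytes at offsets 15..22: EC 56 21 60 06 C5 72 C1.
Little-endian stores the least-significant byte at the lowest address.
Reassemble most-significant byte first: C1 72 C5 06 60 21 56 EC → 0xC172C506602156EC.
Top bit is set, so as a signed 64-bit value this is 0xC172C506602156EC − 2^64 = -4507323645871171860.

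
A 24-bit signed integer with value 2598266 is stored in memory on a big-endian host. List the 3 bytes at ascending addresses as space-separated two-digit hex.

27 A5 7A

2598266 in hexadecimal, padded to 24 bits, is 0x27A57A.
Split into bytes (most-significant first): 27 A5 7A.
Big-endian stores the most-significant byte at the lowest address.
So the memory order matches the most-significant-first order: 27 A5 7A.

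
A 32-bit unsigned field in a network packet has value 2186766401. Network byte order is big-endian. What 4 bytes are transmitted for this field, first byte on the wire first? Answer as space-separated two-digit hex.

82 57 68 41

2186766401 in hexadecimal, padded to 32 bits, is 0x82576841.
Split into bytes (most-significant first): 82 57 68 41.
Big-endian: lowest address holds the most-significant byte.
So the memory order matches the most-significant-first order: 82 57 68 41.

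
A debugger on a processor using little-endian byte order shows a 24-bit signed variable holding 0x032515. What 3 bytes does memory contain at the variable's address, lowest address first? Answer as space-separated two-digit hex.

15 25 03

Split into bytes (most-significant first): 03 25 15.
Little-endian stores the least-significant byte at the lowest address.
So at ascending addresses the bytes are 15 25 03.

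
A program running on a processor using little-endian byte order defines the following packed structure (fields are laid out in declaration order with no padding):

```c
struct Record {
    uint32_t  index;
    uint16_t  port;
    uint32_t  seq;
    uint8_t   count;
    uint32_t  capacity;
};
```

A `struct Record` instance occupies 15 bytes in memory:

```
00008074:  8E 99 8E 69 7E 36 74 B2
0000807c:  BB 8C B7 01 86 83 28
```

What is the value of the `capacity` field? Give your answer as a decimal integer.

`capacity` follows `index` (4 B), `port` (2 B), `seq` (4 B), `count` (1 B), so it starts at offset 4 + 2 + 4 + 1 = 11 and occupies 4 bytes.
Bytes at offsets 11..14: 01 86 83 28.
In little-endian order the low byte comes first in memory.
Reassemble most-significant byte first: 28 83 86 01 → 0x28838601.
0x28838601 = 679708161.

679708161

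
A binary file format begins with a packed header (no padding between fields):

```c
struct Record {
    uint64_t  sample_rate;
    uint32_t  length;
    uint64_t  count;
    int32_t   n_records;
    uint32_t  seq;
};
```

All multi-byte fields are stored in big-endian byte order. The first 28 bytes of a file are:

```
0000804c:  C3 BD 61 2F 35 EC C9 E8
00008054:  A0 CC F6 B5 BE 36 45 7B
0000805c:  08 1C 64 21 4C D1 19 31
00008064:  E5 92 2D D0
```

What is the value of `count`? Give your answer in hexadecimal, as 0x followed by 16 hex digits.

0xBE36457B081C6421

`count` follows `sample_rate` (8 B), `length` (4 B), so it starts at offset 8 + 4 = 12 and occupies 8 bytes.
Bytes at offsets 12..19: BE 36 45 7B 08 1C 64 21.
Big-endian: lowest address holds the most-significant byte.
The bytes are already most-significant first: 0xBE36457B081C6421.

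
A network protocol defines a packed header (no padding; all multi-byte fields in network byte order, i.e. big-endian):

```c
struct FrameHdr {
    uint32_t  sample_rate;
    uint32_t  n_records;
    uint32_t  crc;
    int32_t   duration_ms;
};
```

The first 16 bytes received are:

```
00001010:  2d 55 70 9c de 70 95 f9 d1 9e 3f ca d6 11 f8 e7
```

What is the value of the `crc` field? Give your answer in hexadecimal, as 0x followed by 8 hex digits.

`crc` follows `sample_rate` (4 B), `n_records` (4 B), so it starts at offset 4 + 4 = 8 and occupies 4 bytes.
Bytes at offsets 8..11: D1 9E 3F CA.
In big-endian order the high byte comes first in memory.
The bytes are already most-significant first: 0xD19E3FCA.

0xD19E3FCA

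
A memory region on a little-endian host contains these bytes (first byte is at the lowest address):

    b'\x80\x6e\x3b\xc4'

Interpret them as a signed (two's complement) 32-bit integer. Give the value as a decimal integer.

-1002738048

Little-endian: lowest address holds the least-significant byte.
Reassemble most-significant byte first: C4 3B 6E 80 → 0xC43B6E80.
Top bit is set, so as a signed 32-bit value this is 0xC43B6E80 − 2^32 = -1002738048.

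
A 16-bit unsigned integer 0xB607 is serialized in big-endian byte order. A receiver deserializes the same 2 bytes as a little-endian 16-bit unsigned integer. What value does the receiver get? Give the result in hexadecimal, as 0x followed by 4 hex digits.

Stored big-endian, the bytes at ascending addresses are B6 07.
Read back as little-endian, the first byte is least significant, giving 0x07B6.

0x07B6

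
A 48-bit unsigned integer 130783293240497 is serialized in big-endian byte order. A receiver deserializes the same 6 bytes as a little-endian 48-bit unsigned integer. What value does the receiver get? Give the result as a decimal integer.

130783293240497 in 48-bit hexadecimal is 0x76F25BBC74B1.
Stored big-endian, the bytes at ascending addresses are 76 F2 5B BC 74 B1.
Read back as little-endian, the first byte is least significant, giving 0xB174BC5BF276.
0xB174BC5BF276 = 195114934465142.

195114934465142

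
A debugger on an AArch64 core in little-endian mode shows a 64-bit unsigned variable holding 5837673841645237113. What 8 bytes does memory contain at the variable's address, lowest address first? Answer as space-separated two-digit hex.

5837673841645237113 in hexadecimal, padded to 64 bits, is 0x5103956DFDDAB379.
Split into bytes (most-significant first): 51 03 95 6D FD DA B3 79.
In little-endian order the low byte comes first in memory.
So at ascending addresses the bytes are 79 B3 DA FD 6D 95 03 51.

79 B3 DA FD 6D 95 03 51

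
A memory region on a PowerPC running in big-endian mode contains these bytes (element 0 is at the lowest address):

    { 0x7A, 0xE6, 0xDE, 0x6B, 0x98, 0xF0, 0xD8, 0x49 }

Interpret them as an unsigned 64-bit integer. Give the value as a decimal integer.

8856010270979446857

Big-endian stores the most-significant byte at the lowest address.
The bytes are already most-significant first: 0x7AE6DE6B98F0D849.
0x7AE6DE6B98F0D849 = 8856010270979446857.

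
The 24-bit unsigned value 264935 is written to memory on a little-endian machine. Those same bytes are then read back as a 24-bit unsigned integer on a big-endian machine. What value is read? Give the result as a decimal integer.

264935 in 24-bit hexadecimal is 0x040AE7.
Stored little-endian, the bytes at ascending addresses are E7 0A 04.
Read back as big-endian, the last byte is least significant, giving 0xE70A04.
0xE70A04 = 15141380.

15141380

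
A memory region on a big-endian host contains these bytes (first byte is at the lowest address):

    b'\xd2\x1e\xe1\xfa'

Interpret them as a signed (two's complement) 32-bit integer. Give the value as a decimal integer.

In big-endian order the high byte comes first in memory.
The bytes are already most-significant first: 0xD21EE1FA.
Top bit is set, so as a signed 32-bit value this is 0xD21EE1FA − 2^32 = -769728006.

-769728006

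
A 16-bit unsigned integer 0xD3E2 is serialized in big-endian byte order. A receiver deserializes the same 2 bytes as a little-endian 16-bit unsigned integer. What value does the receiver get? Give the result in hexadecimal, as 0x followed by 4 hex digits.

0xE2D3

Stored big-endian, the bytes at ascending addresses are D3 E2.
Read back as little-endian, the first byte is least significant, giving 0xE2D3.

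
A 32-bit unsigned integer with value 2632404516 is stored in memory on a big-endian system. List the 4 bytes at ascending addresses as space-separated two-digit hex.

9C E7 4E 24

2632404516 in hexadecimal, padded to 32 bits, is 0x9CE74E24.
Split into bytes (most-significant first): 9C E7 4E 24.
In big-endian order the high byte comes first in memory.
So the memory order matches the most-significant-first order: 9C E7 4E 24.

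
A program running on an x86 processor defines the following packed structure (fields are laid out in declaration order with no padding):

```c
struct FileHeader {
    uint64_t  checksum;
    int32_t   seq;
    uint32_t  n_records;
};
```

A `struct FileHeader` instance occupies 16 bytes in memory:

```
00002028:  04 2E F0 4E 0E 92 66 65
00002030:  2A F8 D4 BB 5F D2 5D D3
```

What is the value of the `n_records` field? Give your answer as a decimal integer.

`n_records` follows `checksum` (8 B), `seq` (4 B), so it starts at offset 8 + 4 = 12 and occupies 4 bytes.
Bytes at offsets 12..15: 5F D2 5D D3.
Little-endian stores the least-significant byte at the lowest address.
Reassemble most-significant byte first: D3 5D D2 5F → 0xD35DD25F.
0xD35DD25F = 3546141279.

3546141279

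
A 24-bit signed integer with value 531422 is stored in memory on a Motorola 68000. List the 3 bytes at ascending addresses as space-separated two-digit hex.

531422 in hexadecimal, padded to 24 bits, is 0x081BDE.
Split into bytes (most-significant first): 08 1B DE.
Big-endian: lowest address holds the most-significant byte.
So the memory order matches the most-significant-first order: 08 1B DE.

08 1B DE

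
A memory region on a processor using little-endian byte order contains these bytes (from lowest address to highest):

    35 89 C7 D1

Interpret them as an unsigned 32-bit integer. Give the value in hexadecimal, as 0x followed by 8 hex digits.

In little-endian order the low byte comes first in memory.
Reassemble most-significant byte first: D1 C7 89 35 → 0xD1C78935.

0xD1C78935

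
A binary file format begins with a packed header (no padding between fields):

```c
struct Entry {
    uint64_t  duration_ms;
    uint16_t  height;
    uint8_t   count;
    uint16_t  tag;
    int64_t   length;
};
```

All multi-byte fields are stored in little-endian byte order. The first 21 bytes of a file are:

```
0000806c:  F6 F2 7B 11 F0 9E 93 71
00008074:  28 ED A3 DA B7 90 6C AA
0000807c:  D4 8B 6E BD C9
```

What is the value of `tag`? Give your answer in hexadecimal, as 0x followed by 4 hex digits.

`tag` follows `duration_ms` (8 B), `height` (2 B), `count` (1 B), so it starts at offset 8 + 2 + 1 = 11 and occupies 2 bytes.
Bytes at offsets 11..12: DA B7.
Little-endian: lowest address holds the least-significant byte.
Reassemble most-significant byte first: B7 DA → 0xB7DA.

0xB7DA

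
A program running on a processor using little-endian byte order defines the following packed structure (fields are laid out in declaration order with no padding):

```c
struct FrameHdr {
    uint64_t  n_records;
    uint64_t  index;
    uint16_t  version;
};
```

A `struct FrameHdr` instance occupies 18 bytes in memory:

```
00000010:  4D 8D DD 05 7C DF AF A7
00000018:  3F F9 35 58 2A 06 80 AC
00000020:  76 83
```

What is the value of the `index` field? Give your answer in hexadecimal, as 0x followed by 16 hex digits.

`index` follows `n_records` (8 bytes), so it starts at byte offset 8 and occupies 8 bytes.
Bytes at offsets 8..15: 3F F9 35 58 2A 06 80 AC.
Little-endian stores the least-significant byte at the lowest address.
Reassemble most-significant byte first: AC 80 06 2A 58 35 F9 3F → 0xAC80062A5835F93F.

0xAC80062A5835F93F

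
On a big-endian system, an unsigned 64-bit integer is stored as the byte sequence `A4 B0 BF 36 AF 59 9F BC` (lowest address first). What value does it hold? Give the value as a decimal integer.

11867195259712282556

Big-endian: lowest address holds the most-significant byte.
The bytes are already most-significant first: 0xA4B0BF36AF599FBC.
0xA4B0BF36AF599FBC = 11867195259712282556.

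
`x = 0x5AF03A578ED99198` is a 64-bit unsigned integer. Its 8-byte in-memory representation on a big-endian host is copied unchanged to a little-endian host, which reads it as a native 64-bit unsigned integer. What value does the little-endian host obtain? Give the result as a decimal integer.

10993807370760155226

Stored big-endian, the bytes at ascending addresses are 5A F0 3A 57 8E D9 91 98.
Read back as little-endian, the first byte is least significant, giving 0x9891D98E573AF05A.
0x9891D98E573AF05A = 10993807370760155226.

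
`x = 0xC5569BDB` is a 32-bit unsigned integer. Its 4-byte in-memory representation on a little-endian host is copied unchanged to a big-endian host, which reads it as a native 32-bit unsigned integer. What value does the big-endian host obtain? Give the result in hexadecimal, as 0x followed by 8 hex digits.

0xDB9B56C5

Stored little-endian, the bytes at ascending addresses are DB 9B 56 C5.
Read back as big-endian, the last byte is least significant, giving 0xDB9B56C5.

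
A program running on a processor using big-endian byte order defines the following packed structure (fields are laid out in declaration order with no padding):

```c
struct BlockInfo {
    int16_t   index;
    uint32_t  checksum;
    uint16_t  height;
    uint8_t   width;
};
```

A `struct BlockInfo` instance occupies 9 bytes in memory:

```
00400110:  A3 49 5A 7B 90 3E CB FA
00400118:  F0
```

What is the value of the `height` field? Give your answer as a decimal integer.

52218

`height` follows `index` (2 B), `checksum` (4 B), so it starts at offset 2 + 4 = 6 and occupies 2 bytes.
Bytes at offsets 6..7: CB FA.
In big-endian order the high byte comes first in memory.
The bytes are already most-significant first: 0xCBFA.
0xCBFA = 52218.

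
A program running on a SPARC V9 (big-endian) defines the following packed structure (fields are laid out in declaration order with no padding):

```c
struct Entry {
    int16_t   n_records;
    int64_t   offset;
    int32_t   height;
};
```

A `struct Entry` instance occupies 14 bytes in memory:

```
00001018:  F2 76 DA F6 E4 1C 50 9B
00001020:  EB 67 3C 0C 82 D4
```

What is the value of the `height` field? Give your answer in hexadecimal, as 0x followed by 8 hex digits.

0x3C0C82D4

`height` follows `n_records` (2 B), `offset` (8 B), so it starts at offset 2 + 8 = 10 and occupies 4 bytes.
Bytes at offsets 10..13: 3C 0C 82 D4.
Big-endian: lowest address holds the most-significant byte.
The bytes are already most-significant first: 0x3C0C82D4.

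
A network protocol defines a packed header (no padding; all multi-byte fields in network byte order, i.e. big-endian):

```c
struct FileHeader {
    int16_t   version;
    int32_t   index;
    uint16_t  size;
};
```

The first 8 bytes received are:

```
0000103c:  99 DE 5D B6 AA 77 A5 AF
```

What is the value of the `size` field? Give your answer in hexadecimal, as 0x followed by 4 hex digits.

0xA5AF

`size` follows `version` (2 B), `index` (4 B), so it starts at offset 2 + 4 = 6 and occupies 2 bytes.
Bytes at offsets 6..7: A5 AF.
Big-endian: lowest address holds the most-significant byte.
The bytes are already most-significant first: 0xA5AF.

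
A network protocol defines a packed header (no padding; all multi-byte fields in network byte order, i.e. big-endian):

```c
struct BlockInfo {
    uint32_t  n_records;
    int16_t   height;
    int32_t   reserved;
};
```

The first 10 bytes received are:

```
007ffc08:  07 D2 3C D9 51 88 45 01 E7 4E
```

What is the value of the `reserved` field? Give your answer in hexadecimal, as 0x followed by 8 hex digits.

0x4501E74E

`reserved` follows `n_records` (4 B), `height` (2 B), so it starts at offset 4 + 2 = 6 and occupies 4 bytes.
Bytes at offsets 6..9: 45 01 E7 4E.
Big-endian stores the most-significant byte at the lowest address.
The bytes are already most-significant first: 0x4501E74E.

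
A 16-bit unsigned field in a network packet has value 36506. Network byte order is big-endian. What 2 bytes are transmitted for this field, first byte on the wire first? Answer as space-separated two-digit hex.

36506 in hexadecimal, padded to 16 bits, is 0x8E9A.
Split into bytes (most-significant first): 8E 9A.
Big-endian stores the most-significant byte at the lowest address.
So the memory order matches the most-significant-first order: 8E 9A.

8E 9A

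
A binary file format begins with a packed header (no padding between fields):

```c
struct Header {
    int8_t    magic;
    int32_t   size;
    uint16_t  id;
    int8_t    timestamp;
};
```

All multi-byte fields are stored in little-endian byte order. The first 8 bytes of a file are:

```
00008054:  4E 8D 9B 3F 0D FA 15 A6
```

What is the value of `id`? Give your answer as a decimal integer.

5626

`id` follows `magic` (1 B), `size` (4 B), so it starts at offset 1 + 4 = 5 and occupies 2 bytes.
Bytes at offsets 5..6: FA 15.
In little-endian order the low byte comes first in memory.
Reassemble most-significant byte first: 15 FA → 0x15FA.
0x15FA = 5626.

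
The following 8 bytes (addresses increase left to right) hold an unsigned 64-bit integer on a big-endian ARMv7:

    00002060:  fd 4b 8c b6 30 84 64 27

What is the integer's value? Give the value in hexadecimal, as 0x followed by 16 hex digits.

0xFD4B8CB630846427

Big-endian: lowest address holds the most-significant byte.
The bytes are already most-significant first: 0xFD4B8CB630846427.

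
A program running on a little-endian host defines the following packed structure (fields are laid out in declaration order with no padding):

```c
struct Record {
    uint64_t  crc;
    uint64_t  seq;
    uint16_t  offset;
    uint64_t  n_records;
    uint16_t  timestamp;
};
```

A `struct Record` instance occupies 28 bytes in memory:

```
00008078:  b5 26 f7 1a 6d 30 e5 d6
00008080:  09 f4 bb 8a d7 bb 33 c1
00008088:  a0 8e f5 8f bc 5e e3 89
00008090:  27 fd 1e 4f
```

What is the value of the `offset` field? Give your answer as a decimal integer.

36512

`offset` follows `crc` (8 B), `seq` (8 B), so it starts at offset 8 + 8 = 16 and occupies 2 bytes.
Bytes at offsets 16..17: A0 8E.
In little-endian order the low byte comes first in memory.
Reassemble most-significant byte first: 8E A0 → 0x8EA0.
0x8EA0 = 36512.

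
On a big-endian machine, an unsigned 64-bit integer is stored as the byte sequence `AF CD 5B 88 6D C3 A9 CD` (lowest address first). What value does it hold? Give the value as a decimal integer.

Big-endian stores the most-significant byte at the lowest address.
The bytes are already most-significant first: 0xAFCD5B886DC3A9CD.
0xAFCD5B886DC3A9CD = 12667881968378292685.

12667881968378292685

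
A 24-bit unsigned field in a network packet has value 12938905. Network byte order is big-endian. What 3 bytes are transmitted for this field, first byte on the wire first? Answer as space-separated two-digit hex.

12938905 in hexadecimal, padded to 24 bits, is 0xC56E99.
Split into bytes (most-significant first): C5 6E 99.
Big-endian stores the most-significant byte at the lowest address.
So the memory order matches the most-significant-first order: C5 6E 99.

C5 6E 99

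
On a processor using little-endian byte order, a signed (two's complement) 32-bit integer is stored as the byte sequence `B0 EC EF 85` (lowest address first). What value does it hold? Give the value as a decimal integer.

-2047873872

Little-endian: lowest address holds the least-significant byte.
Reassemble most-significant byte first: 85 EF EC B0 → 0x85EFECB0.
Top bit is set, so as a signed 32-bit value this is 0x85EFECB0 − 2^32 = -2047873872.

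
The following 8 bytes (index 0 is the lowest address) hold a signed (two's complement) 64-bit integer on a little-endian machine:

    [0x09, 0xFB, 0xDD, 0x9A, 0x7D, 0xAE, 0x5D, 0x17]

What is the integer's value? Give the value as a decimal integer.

1683693690198817545

Little-endian: lowest address holds the least-significant byte.
Reassemble most-significant byte first: 17 5D AE 7D 9A DD FB 09 → 0x175DAE7D9ADDFB09.
0x175DAE7D9ADDFB09 = 1683693690198817545.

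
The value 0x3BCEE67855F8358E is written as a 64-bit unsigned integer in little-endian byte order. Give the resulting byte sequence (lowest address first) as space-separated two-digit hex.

8E 35 F8 55 78 E6 CE 3B

Split into bytes (most-significant first): 3B CE E6 78 55 F8 35 8E.
Little-endian stores the least-significant byte at the lowest address.
So at ascending addresses the bytes are 8E 35 F8 55 78 E6 CE 3B.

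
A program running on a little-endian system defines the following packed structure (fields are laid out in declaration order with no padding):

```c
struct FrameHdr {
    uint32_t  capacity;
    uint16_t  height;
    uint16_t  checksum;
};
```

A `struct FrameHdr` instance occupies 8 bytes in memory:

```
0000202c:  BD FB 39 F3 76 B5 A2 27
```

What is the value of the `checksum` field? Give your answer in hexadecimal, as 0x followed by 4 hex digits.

0x27A2

`checksum` follows `capacity` (4 B), `height` (2 B), so it starts at offset 4 + 2 = 6 and occupies 2 bytes.
Bytes at offsets 6..7: A2 27.
Little-endian stores the least-significant byte at the lowest address.
Reassemble most-significant byte first: 27 A2 → 0x27A2.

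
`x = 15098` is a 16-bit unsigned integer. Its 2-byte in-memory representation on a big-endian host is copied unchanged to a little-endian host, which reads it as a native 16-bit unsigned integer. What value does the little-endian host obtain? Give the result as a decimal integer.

15098 in 16-bit hexadecimal is 0x3AFA.
Stored big-endian, the bytes at ascending addresses are 3A FA.
Read back as little-endian, the first byte is least significant, giving 0xFA3A.
0xFA3A = 64058.

64058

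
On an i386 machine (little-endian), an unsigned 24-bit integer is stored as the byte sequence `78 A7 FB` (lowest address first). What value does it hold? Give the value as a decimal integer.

16492408

In little-endian order the low byte comes first in memory.
Reassemble most-significant byte first: FB A7 78 → 0xFBA778.
0xFBA778 = 16492408.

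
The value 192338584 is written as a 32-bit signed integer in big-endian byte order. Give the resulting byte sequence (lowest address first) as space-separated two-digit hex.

0B 76 DA 98

192338584 in hexadecimal, padded to 32 bits, is 0x0B76DA98.
Split into bytes (most-significant first): 0B 76 DA 98.
Big-endian stores the most-significant byte at the lowest address.
So the memory order matches the most-significant-first order: 0B 76 DA 98.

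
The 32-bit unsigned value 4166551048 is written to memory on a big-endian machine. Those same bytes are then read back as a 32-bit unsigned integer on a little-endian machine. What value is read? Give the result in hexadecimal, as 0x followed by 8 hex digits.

4166551048 in 32-bit hexadecimal is 0xF8588608.
Stored big-endian, the bytes at ascending addresses are F8 58 86 08.
Read back as little-endian, the first byte is least significant, giving 0x088658F8.

0x088658F8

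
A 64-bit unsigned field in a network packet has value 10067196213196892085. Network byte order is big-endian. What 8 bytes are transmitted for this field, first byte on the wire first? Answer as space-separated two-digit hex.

8B B5 DD 9E 1B C2 27 B5

10067196213196892085 in hexadecimal, padded to 64 bits, is 0x8BB5DD9E1BC227B5.
Split into bytes (most-significant first): 8B B5 DD 9E 1B C2 27 B5.
In big-endian order the high byte comes first in memory.
So the memory order matches the most-significant-first order: 8B B5 DD 9E 1B C2 27 B5.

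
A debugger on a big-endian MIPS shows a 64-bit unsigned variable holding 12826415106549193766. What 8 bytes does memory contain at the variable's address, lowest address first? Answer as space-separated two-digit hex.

B2 00 94 95 07 91 9C 26

12826415106549193766 in hexadecimal, padded to 64 bits, is 0xB200949507919C26.
Split into bytes (most-significant first): B2 00 94 95 07 91 9C 26.
In big-endian order the high byte comes first in memory.
So the memory order matches the most-significant-first order: B2 00 94 95 07 91 9C 26.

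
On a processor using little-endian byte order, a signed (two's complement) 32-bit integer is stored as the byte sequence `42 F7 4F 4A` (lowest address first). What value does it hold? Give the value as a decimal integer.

In little-endian order the low byte comes first in memory.
Reassemble most-significant byte first: 4A 4F F7 42 → 0x4A4FF742.
0x4A4FF742 = 1246754626.

1246754626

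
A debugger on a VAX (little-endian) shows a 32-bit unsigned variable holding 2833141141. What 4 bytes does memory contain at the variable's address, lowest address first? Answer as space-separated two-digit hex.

95 4D DE A8

2833141141 in hexadecimal, padded to 32 bits, is 0xA8DE4D95.
Split into bytes (most-significant first): A8 DE 4D 95.
Little-endian stores the least-significant byte at the lowest address.
So at ascending addresses the bytes are 95 4D DE A8.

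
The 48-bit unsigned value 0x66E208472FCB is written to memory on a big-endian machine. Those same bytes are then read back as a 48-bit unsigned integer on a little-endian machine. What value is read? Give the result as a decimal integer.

Stored big-endian, the bytes at ascending addresses are 66 E2 08 47 2F CB.
Read back as little-endian, the first byte is least significant, giving 0xCB2F4708E266.
0xCB2F4708E266 = 223403915666022.

223403915666022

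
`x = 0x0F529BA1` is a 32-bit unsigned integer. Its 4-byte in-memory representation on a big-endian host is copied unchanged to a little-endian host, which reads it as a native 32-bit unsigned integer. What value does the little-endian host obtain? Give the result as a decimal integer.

2711310863

Stored big-endian, the bytes at ascending addresses are 0F 52 9B A1.
Read back as little-endian, the first byte is least significant, giving 0xA19B520F.
0xA19B520F = 2711310863.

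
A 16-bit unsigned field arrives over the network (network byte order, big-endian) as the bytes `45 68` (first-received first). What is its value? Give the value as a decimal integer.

In big-endian order the high byte comes first in memory.
The bytes are already most-significant first: 0x4568.
0x4568 = 17768.

17768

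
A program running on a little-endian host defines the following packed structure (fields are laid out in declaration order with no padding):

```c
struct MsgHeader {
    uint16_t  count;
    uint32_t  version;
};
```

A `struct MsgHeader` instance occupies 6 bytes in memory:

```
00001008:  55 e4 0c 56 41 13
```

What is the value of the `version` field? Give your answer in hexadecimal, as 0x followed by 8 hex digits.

0x1341560C

`version` follows `count` (2 bytes), so it starts at byte offset 2 and occupies 4 bytes.
Bytes at offsets 2..5: 0C 56 41 13.
In little-endian order the low byte comes first in memory.
Reassemble most-significant byte first: 13 41 56 0C → 0x1341560C.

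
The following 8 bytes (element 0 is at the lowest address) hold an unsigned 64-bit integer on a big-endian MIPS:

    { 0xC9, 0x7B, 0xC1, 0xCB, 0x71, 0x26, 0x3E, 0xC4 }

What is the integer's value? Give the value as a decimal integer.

14518410903279779524

In big-endian order the high byte comes first in memory.
The bytes are already most-significant first: 0xC97BC1CB71263EC4.
0xC97BC1CB71263EC4 = 14518410903279779524.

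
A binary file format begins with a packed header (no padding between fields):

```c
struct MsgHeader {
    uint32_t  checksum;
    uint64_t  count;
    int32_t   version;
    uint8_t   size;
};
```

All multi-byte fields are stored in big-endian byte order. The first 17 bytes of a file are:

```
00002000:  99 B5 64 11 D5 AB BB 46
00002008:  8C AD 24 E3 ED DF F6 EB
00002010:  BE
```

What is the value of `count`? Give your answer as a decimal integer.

`count` follows `checksum` (4 bytes), so it starts at byte offset 4 and occupies 8 bytes.
Bytes at offsets 4..11: D5 AB BB 46 8C AD 24 E3.
Big-endian stores the most-significant byte at the lowest address.
The bytes are already most-significant first: 0xD5ABBB468CAD24E3.
0xD5ABBB468CAD24E3 = 15396605662778434787.

15396605662778434787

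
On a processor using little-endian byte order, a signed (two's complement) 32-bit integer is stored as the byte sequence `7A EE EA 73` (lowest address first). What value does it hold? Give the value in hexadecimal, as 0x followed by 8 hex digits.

Little-endian: lowest address holds the least-significant byte.
Reassemble most-significant byte first: 73 EA EE 7A → 0x73EAEE7A.

0x73EAEE7A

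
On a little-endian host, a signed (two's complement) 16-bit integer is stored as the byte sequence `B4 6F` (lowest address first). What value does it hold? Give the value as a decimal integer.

28596

Little-endian: lowest address holds the least-significant byte.
Reassemble most-significant byte first: 6F B4 → 0x6FB4.
0x6FB4 = 28596.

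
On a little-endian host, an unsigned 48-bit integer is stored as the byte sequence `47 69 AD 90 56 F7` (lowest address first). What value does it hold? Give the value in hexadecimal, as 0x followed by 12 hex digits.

0xF75690AD6947

Little-endian stores the least-significant byte at the lowest address.
Reassemble most-significant byte first: F7 56 90 AD 69 47 → 0xF75690AD6947.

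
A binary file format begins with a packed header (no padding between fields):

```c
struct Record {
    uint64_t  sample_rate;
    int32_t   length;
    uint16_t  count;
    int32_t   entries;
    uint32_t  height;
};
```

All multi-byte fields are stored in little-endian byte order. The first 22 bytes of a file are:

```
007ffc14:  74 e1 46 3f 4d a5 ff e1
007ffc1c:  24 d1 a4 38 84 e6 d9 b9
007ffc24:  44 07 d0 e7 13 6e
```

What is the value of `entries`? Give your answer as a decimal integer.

`entries` follows `sample_rate` (8 B), `length` (4 B), `count` (2 B), so it starts at offset 8 + 4 + 2 = 14 and occupies 4 bytes.
Bytes at offsets 14..17: D9 B9 44 07.
In little-endian order the low byte comes first in memory.
Reassemble most-significant byte first: 07 44 B9 D9 → 0x0744B9D9.
0x0744B9D9 = 121944537.

121944537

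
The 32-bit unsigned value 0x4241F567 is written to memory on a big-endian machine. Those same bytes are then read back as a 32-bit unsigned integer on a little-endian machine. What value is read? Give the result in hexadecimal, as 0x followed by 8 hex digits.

0x67F54142

Stored big-endian, the bytes at ascending addresses are 42 41 F5 67.
Read back as little-endian, the first byte is least significant, giving 0x67F54142.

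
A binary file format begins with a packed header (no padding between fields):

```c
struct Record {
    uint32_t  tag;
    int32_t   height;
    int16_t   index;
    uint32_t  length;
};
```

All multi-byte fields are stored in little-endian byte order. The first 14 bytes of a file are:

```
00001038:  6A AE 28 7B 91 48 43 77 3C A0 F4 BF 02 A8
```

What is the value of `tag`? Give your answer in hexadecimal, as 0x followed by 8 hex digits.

0x7B28AE6A

`tag` is the first field, at byte offset 0, occupying 4 bytes.
Bytes at offsets 0..3: 6A AE 28 7B.
In little-endian order the low byte comes first in memory.
Reassemble most-significant byte first: 7B 28 AE 6A → 0x7B28AE6A.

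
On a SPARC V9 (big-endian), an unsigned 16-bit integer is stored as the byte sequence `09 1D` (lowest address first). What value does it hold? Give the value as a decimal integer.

Big-endian: lowest address holds the most-significant byte.
The bytes are already most-significant first: 0x091D.
0x091D = 2333.

2333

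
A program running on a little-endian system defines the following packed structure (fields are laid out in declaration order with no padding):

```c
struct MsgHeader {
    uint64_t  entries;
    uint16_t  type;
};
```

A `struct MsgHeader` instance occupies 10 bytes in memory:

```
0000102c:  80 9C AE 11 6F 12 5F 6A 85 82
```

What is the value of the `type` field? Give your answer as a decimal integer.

33413

`type` follows `entries` (8 bytes), so it starts at byte offset 8 and occupies 2 bytes.
Bytes at offsets 8..9: 85 82.
Little-endian stores the least-significant byte at the lowest address.
Reassemble most-significant byte first: 82 85 → 0x8285.
0x8285 = 33413.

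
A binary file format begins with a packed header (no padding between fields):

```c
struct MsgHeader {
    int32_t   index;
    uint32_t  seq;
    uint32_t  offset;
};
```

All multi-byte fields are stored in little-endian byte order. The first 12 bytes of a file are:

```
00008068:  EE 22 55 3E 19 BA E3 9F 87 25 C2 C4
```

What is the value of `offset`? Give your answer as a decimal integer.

`offset` follows `index` (4 B), `seq` (4 B), so it starts at offset 4 + 4 = 8 and occupies 4 bytes.
Bytes at offsets 8..11: 87 25 C2 C4.
In little-endian order the low byte comes first in memory.
Reassemble most-significant byte first: C4 C2 25 87 → 0xC4C22587.
0xC4C22587 = 3301057927.

3301057927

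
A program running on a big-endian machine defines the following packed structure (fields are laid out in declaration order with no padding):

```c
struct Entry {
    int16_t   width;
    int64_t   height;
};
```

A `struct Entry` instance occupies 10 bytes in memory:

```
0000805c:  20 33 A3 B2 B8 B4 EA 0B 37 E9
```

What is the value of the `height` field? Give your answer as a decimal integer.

-6651050612512573463

`height` follows `width` (2 bytes), so it starts at byte offset 2 and occupies 8 bytes.
Bytes at offsets 2..9: A3 B2 B8 B4 EA 0B 37 E9.
In big-endian order the high byte comes first in memory.
The bytes are already most-significant first: 0xA3B2B8B4EA0B37E9.
Top bit is set, so as a signed 64-bit value this is 0xA3B2B8B4EA0B37E9 − 2^64 = -6651050612512573463.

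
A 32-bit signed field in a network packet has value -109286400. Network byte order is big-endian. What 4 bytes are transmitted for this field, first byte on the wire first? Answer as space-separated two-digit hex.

Two's complement of -109286400 in 32 bits: 109286400 = 0x06839400; invert → 0xF97C6BFF; add 1 → 0xF97C6C00.
Split into bytes (most-significant first): F9 7C 6C 00.
In big-endian order the high byte comes first in memory.
So the memory order matches the most-significant-first order: F9 7C 6C 00.

F9 7C 6C 00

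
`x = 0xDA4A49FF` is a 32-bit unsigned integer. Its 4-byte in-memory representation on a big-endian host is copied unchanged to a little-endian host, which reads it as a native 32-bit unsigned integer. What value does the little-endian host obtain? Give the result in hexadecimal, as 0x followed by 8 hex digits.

0xFF494ADA

Stored big-endian, the bytes at ascending addresses are DA 4A 49 FF.
Read back as little-endian, the first byte is least significant, giving 0xFF494ADA.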